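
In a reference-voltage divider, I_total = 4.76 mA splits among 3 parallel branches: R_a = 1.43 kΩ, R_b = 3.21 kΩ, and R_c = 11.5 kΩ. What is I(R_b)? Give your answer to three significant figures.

Total conductance ΣG = 1/1.43 + 1/3.21 + 1/11.5 = 1.098 (units of 1/kΩ).
Current divider: I(R_b) = I_total · G_k/ΣG = 4.76 × (0.3115/1.098) = 4.76 × 0.2838 = 1.351 mA.

I ≈ 1.35 mA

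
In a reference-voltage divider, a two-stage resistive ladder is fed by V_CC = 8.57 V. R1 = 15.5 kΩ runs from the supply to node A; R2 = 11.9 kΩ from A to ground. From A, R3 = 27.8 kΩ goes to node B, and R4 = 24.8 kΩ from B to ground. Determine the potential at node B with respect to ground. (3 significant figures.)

V_B ≈ 1.56 V

Node A sees R2 in parallel with the series input of stage 2, R3 + R4 = 52.60 kΩ.
Effective lower resistance at A: R2 ‖ 52.60 = 9.704 kΩ.
So V_A = 8.57 × 0.3850 = 3.300 V.
Stage 2 is unloaded, so V_B = V_A · R4/(R3+R4) = 3.300 × 24.8/52.60 = 1.556 V.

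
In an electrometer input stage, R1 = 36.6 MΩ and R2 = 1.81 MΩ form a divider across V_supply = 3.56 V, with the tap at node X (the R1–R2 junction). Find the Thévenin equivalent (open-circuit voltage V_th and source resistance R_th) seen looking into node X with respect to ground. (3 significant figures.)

With X open, the divider is unloaded: V_th = 3.56 × 1.81/38.41 = 0.1678 V.
Zeroing V_supply shorts the top of R1 to ground, so R_th = R1 ‖ R2 = 1.725 MΩ.

V_th ≈ 0.168 V, R_th ≈ 1.72 MΩ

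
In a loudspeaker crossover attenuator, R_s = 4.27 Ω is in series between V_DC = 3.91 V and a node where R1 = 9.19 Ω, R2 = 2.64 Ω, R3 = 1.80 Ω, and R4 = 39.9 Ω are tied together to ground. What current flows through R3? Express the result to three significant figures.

I ≈ 0.391 A

Combine the parallel branches: R_p = (1/9.19 + 1/2.64 + 1/1.80 + 1/39.9)⁻¹ = 0.9361 Ω.
Node voltage V_A = V_DC · R_p/(R_s + R_p) = 3.91 × 0.1798 = 0.7031 V.
Branch current I = V_A/R3 = 0.7031/1.80 = 0.3906 A.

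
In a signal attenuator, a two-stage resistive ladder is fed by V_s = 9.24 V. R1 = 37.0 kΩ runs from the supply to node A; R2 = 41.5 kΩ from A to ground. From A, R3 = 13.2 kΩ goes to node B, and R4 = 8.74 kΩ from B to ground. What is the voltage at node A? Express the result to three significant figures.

V_A ≈ 2.58 V

Node A sees R2 in parallel with the series input of stage 2, R3 + R4 = 21.94 kΩ.
Effective lower resistance at A: R2 ‖ 21.94 = 14.35 kΩ.
V_A = 9.24 × 14.35/(37.0 + 14.35) = 2.582 V.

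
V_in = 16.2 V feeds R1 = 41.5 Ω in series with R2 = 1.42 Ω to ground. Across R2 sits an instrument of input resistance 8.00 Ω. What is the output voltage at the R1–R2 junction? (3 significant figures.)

V_out ≈ 0.457 V

First combine the lower leg with the load: R2 ‖ R_L = 1.206 Ω.
Now apply the divider: V_out = 16.2 × 0.02824 = 0.4575 V.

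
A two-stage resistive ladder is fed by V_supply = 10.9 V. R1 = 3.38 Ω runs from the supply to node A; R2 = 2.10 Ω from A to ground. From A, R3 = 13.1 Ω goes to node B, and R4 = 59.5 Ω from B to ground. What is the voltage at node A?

V_A ≈ 4.10 V

Node A sees R2 in parallel with the series input of stage 2, R3 + R4 = 72.60 Ω.
Effective lower resistance at A: R2 ‖ 72.60 = 2.041 Ω.
First divider: V_A = V_supply · 2.041/(3.38 + 2.041) = 4.104 V.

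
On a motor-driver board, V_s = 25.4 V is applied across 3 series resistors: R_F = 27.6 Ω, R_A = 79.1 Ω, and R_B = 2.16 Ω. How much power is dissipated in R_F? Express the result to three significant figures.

P ≈ 1.50 W

ΣR = 108.9 Ω → I = 25.4/108.9 = 0.2333 A.
V(R_F) = I·R = 6.440 V; P = V·I = 6.440 × 0.2333 = 1.503 W.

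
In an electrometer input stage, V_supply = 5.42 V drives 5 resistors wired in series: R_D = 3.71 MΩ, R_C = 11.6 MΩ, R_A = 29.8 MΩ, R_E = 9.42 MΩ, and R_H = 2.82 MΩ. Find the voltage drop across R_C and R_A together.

V ≈ 3.91 V

ΣR = 3.71 + 11.6 + 29.8 + 9.42 + 2.82 = 57.35 MΩ.
R_{R_C..R_A} = 11.6 + 29.8 = 41.40 MΩ.
By the voltage-divider rule, V = 5.42 × 41.40/57.35 = 3.913 V.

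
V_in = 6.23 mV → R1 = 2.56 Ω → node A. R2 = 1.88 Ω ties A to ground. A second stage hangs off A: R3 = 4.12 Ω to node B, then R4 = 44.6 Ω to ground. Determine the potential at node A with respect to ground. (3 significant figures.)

V_A ≈ 2.58 mV

Looking into the second stage from A: R3 + R4 = 48.72 Ω appears in parallel with R2.
Effective lower resistance at A: R2 ‖ 48.72 = 1.810 Ω.
V_A = 6.23 × 1.810/(2.56 + 1.810) = 2.581 mV.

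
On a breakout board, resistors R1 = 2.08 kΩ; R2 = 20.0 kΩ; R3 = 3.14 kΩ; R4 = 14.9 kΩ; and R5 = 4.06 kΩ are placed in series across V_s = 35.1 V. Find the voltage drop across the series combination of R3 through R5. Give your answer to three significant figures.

V ≈ 17.6 V

ΣR = 2.08 + 20.0 + 3.14 + 14.9 + 4.06 = 44.18 kΩ.
R_{R3..R5} = 3.14 + 14.9 + 4.06 = 22.10 kΩ.
V = V_s · R/ΣR = 35.1 × 0.5002 = 17.56 V.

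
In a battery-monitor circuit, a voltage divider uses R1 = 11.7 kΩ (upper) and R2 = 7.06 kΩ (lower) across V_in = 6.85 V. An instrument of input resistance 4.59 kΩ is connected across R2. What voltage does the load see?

First combine the lower leg with the load: R2 ‖ R_L = 2.782 kΩ.
Voltage divider with the loaded lower leg: V_out = 6.85 × 2.782/(11.7 + 2.782) = 6.85 × 0.1921 = 1.316 V.
(Unloaded it would be 2.58 V; the load pulls it down.)

V_out ≈ 1.32 V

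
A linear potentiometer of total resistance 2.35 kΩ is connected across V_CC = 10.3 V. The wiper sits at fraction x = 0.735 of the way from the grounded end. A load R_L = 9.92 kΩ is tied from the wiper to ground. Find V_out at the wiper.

V_out ≈ 7.24 V

The pot divides into 0.6228 kΩ above the wiper and 1.727 kΩ below.
R_L loads the lower segment: effective lower R = 1.471 kΩ.
Loaded-divider output: V_out = 10.3 × 0.7026 = 7.237 V.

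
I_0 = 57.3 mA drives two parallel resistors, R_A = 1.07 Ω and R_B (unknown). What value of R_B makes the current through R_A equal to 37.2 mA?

Two-branch current divider: I_A = I_0 · R_B/(R_A + R_B).
With f = 0.6492, R_B = R_A · f/(1−f) = 1.07 × 1.851 = 1.980 Ω.

R_B ≈ 1.98 Ω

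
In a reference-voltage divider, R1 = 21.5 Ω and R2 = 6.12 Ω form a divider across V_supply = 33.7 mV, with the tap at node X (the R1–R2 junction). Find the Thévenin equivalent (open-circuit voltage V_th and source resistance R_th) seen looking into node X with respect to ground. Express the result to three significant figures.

Open-circuit (no load on X): V_th = V_supply · R2/(R1 + R2) = 33.7 × 6.12/(21.50 + 6.12) = 7.467 mV.
With V_supply suppressed (replaced by a short), R_th = R1 ‖ R2 = (21.50 × 6.12)/(21.50 + 6.12) = 4.764 Ω.

V_th ≈ 7.47 mV, R_th ≈ 4.76 Ω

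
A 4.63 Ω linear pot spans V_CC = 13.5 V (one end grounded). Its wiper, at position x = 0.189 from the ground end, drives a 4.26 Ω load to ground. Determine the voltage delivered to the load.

Lower segment x·R_p = 0.8751 Ω; upper segment (1−x)·R_p = 3.755 Ω.
Lower segment in parallel with the load: 0.8751 ‖ 4.26 = 0.7259 Ω.
Then V_out = V_CC · 0.7259/(3.755 + 0.7259) = 2.187 V.

V_out ≈ 2.19 V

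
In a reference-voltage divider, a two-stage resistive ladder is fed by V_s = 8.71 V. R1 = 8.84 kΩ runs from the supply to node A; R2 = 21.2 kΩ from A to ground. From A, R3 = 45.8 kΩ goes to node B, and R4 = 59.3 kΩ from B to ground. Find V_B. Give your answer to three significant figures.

The second stage (R3 + R4 = 105.1 kΩ) loads node A in parallel with R2.
R2 ‖ (R3+R4) = 17.64 kΩ.
V_A = 8.71 × 17.64/(8.84 + 17.64) = 5.802 V.
V_B = V_A × 0.5642 = 3.274 V.

V_B ≈ 3.27 V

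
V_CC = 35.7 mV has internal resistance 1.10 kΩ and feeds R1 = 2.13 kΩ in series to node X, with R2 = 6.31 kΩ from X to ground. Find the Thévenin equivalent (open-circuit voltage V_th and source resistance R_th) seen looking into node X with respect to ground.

R1' = 1.10 + 2.13 = 3.230 kΩ (source resistance + R1).
V_th is the unloaded tap voltage: V_CC · R2/(R1'+R2) = 35.7 × 0.6614 = 23.61 mV.
Zeroing V_CC shorts the top of R1' to ground, so R_th = R1' ‖ R2 = 2.136 kΩ.

V_th ≈ 23.6 mV, R_th ≈ 2.14 kΩ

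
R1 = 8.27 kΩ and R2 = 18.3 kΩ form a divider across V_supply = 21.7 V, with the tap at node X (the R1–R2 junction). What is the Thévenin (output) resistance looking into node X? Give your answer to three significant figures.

R_th ≈ 5.70 kΩ

Zeroing V_supply shorts the top of R1 to ground, so R_th = R1 ‖ R2 = 5.696 kΩ.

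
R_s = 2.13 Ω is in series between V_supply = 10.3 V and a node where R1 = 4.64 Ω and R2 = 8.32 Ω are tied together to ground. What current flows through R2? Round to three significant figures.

Equivalent of the parallel group: R_p = 2.979 Ω.
V_A = 10.3 × 2.979/5.109 = 6.006 V.
I(R2) = V_A / R2 = 6.006/8.32 = 0.7218 A.
(Equivalently: I_total = 2.016 A, then current-divider fraction G_k/ΣG = 0.3580.)

I ≈ 0.722 A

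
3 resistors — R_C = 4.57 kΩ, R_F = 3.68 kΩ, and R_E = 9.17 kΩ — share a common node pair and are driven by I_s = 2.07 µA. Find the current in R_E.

Conductances: ΣG = 1/4.57 + 1/3.68 + 1/9.17 = 0.5996 (1/kΩ).
R_E takes the fraction G_k/ΣG = 0.1091/0.5996 = 0.1819, so I = 2.07 × 0.1819 = 0.3765 µA.

I ≈ 0.376 µA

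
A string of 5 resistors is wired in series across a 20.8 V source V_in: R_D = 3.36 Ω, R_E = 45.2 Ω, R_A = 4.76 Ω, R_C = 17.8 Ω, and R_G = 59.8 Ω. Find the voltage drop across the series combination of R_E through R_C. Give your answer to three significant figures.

Series total: ΣR = 3.36 + 45.2 + 4.76 + 17.8 + 59.8 = 130.9 Ω.
R_{R_E..R_C} = 45.2 + 4.76 + 17.8 = 67.76 Ω.
By the voltage-divider rule, V = 20.8 × 67.76/130.9 = 10.77 V.

V ≈ 10.8 V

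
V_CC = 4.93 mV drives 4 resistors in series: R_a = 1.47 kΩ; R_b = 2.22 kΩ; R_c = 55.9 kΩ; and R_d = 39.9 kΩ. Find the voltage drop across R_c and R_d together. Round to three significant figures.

ΣR = 1.47 + 2.22 + 55.9 + 39.9 = 99.49 kΩ.
R_{R_c..R_d} = 55.9 + 39.9 = 95.80 kΩ.
V = V_CC · R/ΣR = 4.93 × 0.9629 = 4.747 mV.

V ≈ 4.75 mV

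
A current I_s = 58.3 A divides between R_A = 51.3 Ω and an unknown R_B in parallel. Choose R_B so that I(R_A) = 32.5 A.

In a two-way split, I_A/I_s = R_B/(R_A + R_B).
32.5/58.3 = R_B/(R_A + R_B) → R_B = R_A · (0.5575)/(1 − 0.5575) = 51.3 × 1.260 = 64.62 Ω.

R_B ≈ 64.6 Ω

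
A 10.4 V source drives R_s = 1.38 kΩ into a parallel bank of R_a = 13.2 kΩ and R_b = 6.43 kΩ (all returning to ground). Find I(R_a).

I ≈ 0.597 mA

Combine the parallel branches: R_p = (1/13.2 + 1/6.43)⁻¹ = 4.324 kΩ.
V_A by voltage divider: V_A = 10.4 × 4.324/(1.38 + 4.324) = 7.884 V.
Branch current I = V_A/R_a = 7.884/13.2 = 0.5973 mA.
(Equivalently: I_total = 1.823 mA, then current-divider fraction G_k/ΣG = 0.3276.)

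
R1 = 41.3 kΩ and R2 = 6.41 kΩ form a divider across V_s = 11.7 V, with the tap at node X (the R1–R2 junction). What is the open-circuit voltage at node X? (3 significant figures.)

V_th ≈ 1.57 V

V_th is the unloaded tap voltage: V_s · R2/(R1+R2) = 11.7 × 0.1344 = 1.572 V.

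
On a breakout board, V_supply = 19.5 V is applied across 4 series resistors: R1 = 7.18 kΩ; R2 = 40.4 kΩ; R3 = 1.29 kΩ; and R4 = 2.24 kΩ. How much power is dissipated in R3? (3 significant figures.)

P ≈ 0.188 mW

ΣR = 51.11 kΩ → I = 19.5/51.11 = 0.3815 mA.
V(R3) = I·R = 0.4922 V; P = V·I = 0.4922 × 0.3815 = 0.1878 mW.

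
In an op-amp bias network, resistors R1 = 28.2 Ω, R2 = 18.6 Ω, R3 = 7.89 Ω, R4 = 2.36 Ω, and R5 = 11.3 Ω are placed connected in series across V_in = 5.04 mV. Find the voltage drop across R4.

V ≈ 0.174 mV

Total series resistance ΣR = 28.2 + 18.6 + 7.89 + 2.36 + 11.3 = 68.35 Ω.
Voltage divider: V = V_in · (2.360 / 68.35) = 5.04 × 0.03453 = 0.1740 mV.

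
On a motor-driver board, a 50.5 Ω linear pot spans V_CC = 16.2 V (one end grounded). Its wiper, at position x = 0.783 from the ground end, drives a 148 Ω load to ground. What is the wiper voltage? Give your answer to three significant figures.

V_out ≈ 12.0 V

The pot divides into 10.96 Ω above the wiper and 39.54 Ω below.
(x·R_p) ‖ R_L = 31.20 Ω.
V_out = 16.2 × 31.20/(10.96 + 31.20) = 11.99 V.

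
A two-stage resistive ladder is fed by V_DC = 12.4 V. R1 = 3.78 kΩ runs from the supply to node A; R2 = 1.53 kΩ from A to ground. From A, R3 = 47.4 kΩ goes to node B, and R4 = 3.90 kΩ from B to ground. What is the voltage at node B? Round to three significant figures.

Looking into the second stage from A: R3 + R4 = 51.30 kΩ appears in parallel with R2.
Effective lower resistance at A: R2 ‖ 51.30 = 1.486 kΩ.
So V_A = 12.4 × 0.2821 = 3.499 V.
Stage 2 is unloaded, so V_B = V_A · R4/(R3+R4) = 3.499 × 3.90/51.30 = 0.2660 V.

V_B ≈ 0.266 V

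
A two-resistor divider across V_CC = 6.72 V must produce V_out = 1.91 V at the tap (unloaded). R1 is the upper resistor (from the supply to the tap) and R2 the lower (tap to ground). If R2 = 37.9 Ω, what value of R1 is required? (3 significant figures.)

R1 ≈ 95.4 Ω

The divider ratio is R2/(R1+R2) = 1.91/6.72 = 0.2842.
R1 = R2·(1/k − 1) = 37.9 × 2.518 = 95.44 Ω.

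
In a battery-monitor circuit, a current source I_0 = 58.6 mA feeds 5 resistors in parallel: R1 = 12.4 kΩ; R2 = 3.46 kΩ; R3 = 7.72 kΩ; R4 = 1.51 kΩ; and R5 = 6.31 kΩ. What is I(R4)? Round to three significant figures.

Conductances: ΣG = 1/12.4 + 1/3.46 + 1/7.72 + 1/1.51 + 1/6.31 = 1.320 (1/kΩ).
Current divider: I(R4) = I_0 · G_k/ΣG = 58.6 × (0.6623/1.320) = 58.6 × 0.5017 = 29.40 mA.

I ≈ 29.4 mA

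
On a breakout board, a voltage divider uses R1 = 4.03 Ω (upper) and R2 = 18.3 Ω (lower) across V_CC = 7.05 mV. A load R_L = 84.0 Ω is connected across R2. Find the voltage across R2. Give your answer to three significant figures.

First combine the lower leg with the load: R2 ‖ R_L = 15.03 Ω.
Then V_out = V_CC · R2'/(R1 + R2') = 7.05 × 15.03/19.06 = 5.559 mV.

V_out ≈ 5.56 mV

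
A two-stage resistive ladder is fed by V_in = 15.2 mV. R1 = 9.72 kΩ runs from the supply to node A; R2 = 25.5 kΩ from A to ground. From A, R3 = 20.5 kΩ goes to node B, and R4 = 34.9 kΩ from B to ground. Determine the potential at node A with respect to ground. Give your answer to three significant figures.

Looking into the second stage from A: R3 + R4 = 55.40 kΩ appears in parallel with R2.
Effective lower resistance at A: R2 ‖ 55.40 = 17.46 kΩ.
First divider: V_A = V_in · 17.46/(9.72 + 17.46) = 9.765 mV.

V_A ≈ 9.76 mV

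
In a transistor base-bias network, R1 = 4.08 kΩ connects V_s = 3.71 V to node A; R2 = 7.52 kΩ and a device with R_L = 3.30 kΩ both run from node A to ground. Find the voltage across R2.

R2 ‖ R_L = (7.52 × 3.30)/(7.52 + 3.30) = 2.294 kΩ.
Then V_out = V_s · R2'/(R1 + R2') = 3.71 × 2.294/6.374 = 1.335 V.

V_out ≈ 1.34 V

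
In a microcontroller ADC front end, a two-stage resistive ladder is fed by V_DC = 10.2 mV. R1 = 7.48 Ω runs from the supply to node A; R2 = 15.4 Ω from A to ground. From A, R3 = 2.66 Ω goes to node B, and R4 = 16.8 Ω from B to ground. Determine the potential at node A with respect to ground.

V_A ≈ 5.45 mV

Node A sees R2 in parallel with the series input of stage 2, R3 + R4 = 19.46 Ω.
Effective lower resistance at A: R2 ‖ 19.46 = 8.597 Ω.
V_A = 10.2 × 8.597/(7.48 + 8.597) = 5.454 mV.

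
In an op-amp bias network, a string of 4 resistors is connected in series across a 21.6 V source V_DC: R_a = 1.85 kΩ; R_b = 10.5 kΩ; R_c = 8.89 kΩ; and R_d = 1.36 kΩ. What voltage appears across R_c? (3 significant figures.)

V ≈ 8.50 V

Series total: ΣR = 1.85 + 10.5 + 8.89 + 1.36 = 22.60 kΩ.
By the voltage-divider rule, V = 21.6 × 8.890/22.60 = 8.497 V.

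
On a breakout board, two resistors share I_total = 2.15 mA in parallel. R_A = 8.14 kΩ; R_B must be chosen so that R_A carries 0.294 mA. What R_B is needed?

R_B ≈ 1.29 kΩ

Two-branch current divider: I_A = I_total · R_B/(R_A + R_B).
With f = 0.1367, R_B = R_A · f/(1−f) = 8.14 × 0.1584 = 1.289 kΩ.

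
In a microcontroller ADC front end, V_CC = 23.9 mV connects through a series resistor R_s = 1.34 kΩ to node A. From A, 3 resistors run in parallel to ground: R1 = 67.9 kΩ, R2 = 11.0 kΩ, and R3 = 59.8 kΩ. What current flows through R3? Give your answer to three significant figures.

Combine the parallel branches: R_p = (1/67.9 + 1/11.0 + 1/59.8)⁻¹ = 8.173 kΩ.
Node voltage V_A = V_CC · R_p/(R_s + R_p) = 23.9 × 0.8591 = 20.53 mV.
I(R3) = V_A / R3 = 20.53/59.8 = 0.3434 µA.
(Equivalently: I_total = 2.512 µA, then current-divider fraction G_k/ΣG = 0.1367.)

I ≈ 0.343 µA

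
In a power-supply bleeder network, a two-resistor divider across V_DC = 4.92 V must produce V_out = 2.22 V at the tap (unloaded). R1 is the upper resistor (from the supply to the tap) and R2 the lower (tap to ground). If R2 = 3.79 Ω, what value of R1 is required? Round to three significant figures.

V_out/V_DC = R2/(R1+R2) = 0.4512.
So R1 = R2 · (V_DC/V_out − 1) = 3.79 × (4.92/2.22 − 1) = 3.79 × 1.216 = 4.609 Ω.

R1 ≈ 4.61 Ω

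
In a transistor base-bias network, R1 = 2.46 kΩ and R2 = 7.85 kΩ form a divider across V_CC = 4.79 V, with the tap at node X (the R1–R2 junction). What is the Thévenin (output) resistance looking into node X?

With V_CC suppressed (replaced by a short), R_th = R1 ‖ R2 = (2.460 × 7.85)/(2.460 + 7.85) = 1.873 kΩ.

R_th ≈ 1.87 kΩ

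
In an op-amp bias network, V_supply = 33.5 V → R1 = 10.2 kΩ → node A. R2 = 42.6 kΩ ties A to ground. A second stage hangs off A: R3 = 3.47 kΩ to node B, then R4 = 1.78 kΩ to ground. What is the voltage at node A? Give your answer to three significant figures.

V_A ≈ 10.5 V

Node A sees R2 in parallel with the series input of stage 2, R3 + R4 = 5.250 kΩ.
Effective lower resistance at A: R2 ‖ 5.250 = 4.674 kΩ.
V_A = 33.5 × 4.674/(10.2 + 4.674) = 10.53 V.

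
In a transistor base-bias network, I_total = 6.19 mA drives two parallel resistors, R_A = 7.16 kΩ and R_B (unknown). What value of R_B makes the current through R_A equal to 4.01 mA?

The fraction through R_A equals R_B/(R_A+R_B).
With f = 0.6478, R_B = R_A · f/(1−f) = 7.16 × 1.839 = 13.17 kΩ.

R_B ≈ 13.2 kΩ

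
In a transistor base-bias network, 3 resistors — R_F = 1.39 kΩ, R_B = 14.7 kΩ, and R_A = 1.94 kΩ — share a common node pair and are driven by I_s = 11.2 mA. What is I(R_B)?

I ≈ 0.585 mA

ΣG = 1/1.39 + 1/14.7 + 1/1.94 = 1.303.
R_B takes the fraction G_k/ΣG = 0.06803/1.303 = 0.05221, so I = 11.2 × 0.05221 = 0.5848 mA.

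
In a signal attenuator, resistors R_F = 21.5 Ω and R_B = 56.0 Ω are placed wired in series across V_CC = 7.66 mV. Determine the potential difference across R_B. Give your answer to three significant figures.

Total series resistance ΣR = 21.5 + 56.0 = 77.50 Ω.
Voltage divider: V = V_CC · (56.00 / 77.50) = 7.66 × 0.7226 = 5.535 mV.

V ≈ 5.53 mV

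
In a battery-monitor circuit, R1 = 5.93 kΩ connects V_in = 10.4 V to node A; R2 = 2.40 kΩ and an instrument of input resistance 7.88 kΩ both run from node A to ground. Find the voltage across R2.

V_out ≈ 2.46 V

First combine the lower leg with the load: R2 ‖ R_L = 1.840 kΩ.
Now apply the divider: V_out = 10.4 × 0.2368 = 2.462 V.
(Unloaded it would be 3.00 V; the load pulls it down.)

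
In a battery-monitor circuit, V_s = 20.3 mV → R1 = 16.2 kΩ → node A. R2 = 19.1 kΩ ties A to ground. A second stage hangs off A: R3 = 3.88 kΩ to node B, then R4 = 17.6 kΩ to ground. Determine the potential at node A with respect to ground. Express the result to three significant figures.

Node A sees R2 in parallel with the series input of stage 2, R3 + R4 = 21.48 kΩ.
R2 ‖ (R3+R4) = 10.11 kΩ.
V_A = 20.3 × 10.11/(16.2 + 10.11) = 7.801 mV.

V_A ≈ 7.80 mV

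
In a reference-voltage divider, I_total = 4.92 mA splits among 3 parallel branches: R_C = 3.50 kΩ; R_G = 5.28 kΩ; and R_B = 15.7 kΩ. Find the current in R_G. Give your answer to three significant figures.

ΣG = 1/3.50 + 1/5.28 + 1/15.7 = 0.5388.
By the current-divider rule, I = I_total · G_k/ΣG = 4.92 × 0.3515 = 1.729 mA.

I ≈ 1.73 mA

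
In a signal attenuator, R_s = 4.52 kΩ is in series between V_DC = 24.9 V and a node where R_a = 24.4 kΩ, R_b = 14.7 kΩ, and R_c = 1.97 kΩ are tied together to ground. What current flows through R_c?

I ≈ 3.34 mA

Combine the parallel branches: R_p = (1/24.4 + 1/14.7 + 1/1.97)⁻¹ = 1.622 kΩ.
V_A = 24.9 × 1.622/6.142 = 6.575 V.
I(R_c) = V_A / R_c = 6.575/1.97 = 3.337 mA.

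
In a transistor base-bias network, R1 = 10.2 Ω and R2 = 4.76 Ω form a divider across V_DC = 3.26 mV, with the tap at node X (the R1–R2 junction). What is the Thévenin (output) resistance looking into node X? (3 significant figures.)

Looking into X with the source shorted: R_th = R1·R2/(R1+R2) = 10.20 × 4.76/14.96 = 3.245 Ω.

R_th ≈ 3.25 Ω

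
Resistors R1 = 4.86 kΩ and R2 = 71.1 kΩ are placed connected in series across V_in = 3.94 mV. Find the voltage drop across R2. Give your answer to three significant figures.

V ≈ 3.69 mV

Series total: ΣR = 4.86 + 71.1 = 75.96 kΩ.
V = V_in · R/ΣR = 3.94 × 0.9360 = 3.688 mV.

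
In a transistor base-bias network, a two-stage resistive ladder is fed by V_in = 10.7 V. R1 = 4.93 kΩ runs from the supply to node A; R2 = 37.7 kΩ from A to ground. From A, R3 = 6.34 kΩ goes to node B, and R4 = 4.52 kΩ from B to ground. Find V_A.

Looking into the second stage from A: R3 + R4 = 10.86 kΩ appears in parallel with R2.
Effective lower resistance at A: R2 ‖ 10.86 = 8.431 kΩ.
First divider: V_A = V_in · 8.431/(4.93 + 8.431) = 6.752 V.

V_A ≈ 6.75 V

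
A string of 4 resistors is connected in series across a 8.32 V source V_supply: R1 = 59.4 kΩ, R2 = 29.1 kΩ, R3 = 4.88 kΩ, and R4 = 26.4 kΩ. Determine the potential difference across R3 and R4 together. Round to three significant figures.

Total series resistance ΣR = 59.4 + 29.1 + 4.88 + 26.4 = 119.8 kΩ.
R_{R3..R4} = 4.88 + 26.4 = 31.28 kΩ.
V = V_supply · R/ΣR = 8.32 × 0.2611 = 2.173 V.

V ≈ 2.17 V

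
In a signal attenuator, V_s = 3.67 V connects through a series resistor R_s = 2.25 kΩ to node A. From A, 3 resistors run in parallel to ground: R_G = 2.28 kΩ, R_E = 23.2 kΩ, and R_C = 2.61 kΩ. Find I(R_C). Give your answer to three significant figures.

Parallel bank: R_p = 1/(1/2.28 + 1/23.2 + 1/2.61) = 1.156 kΩ.
V_A = 3.67 × 1.156/3.406 = 1.246 V.
Branch current I = V_A/R_C = 1.246/2.61 = 0.4773 mA.
(Equivalently: I_total = 1.077 mA, then current-divider fraction G_k/ΣG = 0.4430.)

I ≈ 0.477 mA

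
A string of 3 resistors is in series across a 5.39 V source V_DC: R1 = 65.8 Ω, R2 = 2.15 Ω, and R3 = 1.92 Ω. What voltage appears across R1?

V ≈ 5.08 V

Series total: ΣR = 65.8 + 2.15 + 1.92 = 69.87 Ω.
V = V_DC · R/ΣR = 5.39 × 0.9417 = 5.076 V.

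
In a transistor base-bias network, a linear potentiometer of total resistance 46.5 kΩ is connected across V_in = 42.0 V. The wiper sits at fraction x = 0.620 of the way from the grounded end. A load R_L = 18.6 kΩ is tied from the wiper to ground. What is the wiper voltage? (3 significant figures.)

Lower segment x·R_p = 28.83 kΩ; upper segment (1−x)·R_p = 17.67 kΩ.
(x·R_p) ‖ R_L = 11.31 kΩ.
Loaded-divider output: V_out = 42.0 × 0.3902 = 16.39 V.

V_out ≈ 16.4 V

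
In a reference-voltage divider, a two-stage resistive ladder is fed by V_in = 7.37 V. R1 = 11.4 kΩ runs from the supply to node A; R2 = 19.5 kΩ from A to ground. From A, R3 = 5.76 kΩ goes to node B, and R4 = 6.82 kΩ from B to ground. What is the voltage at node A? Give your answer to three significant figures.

Node A sees R2 in parallel with the series input of stage 2, R3 + R4 = 12.58 kΩ.
Effective lower resistance at A: R2 ‖ 12.58 = 7.647 kΩ.
V_A = 7.37 × 7.647/(11.4 + 7.647) = 2.959 V.

V_A ≈ 2.96 V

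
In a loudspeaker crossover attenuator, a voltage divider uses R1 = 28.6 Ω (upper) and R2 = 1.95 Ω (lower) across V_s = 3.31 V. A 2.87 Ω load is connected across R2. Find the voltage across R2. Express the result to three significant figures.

The load sits in parallel with R2, giving an effective lower resistance R2' = R2·R_L/(R2+R_L) = 1.161 Ω.
Voltage divider with the loaded lower leg: V_out = 3.31 × 1.161/(28.6 + 1.161) = 3.31 × 0.03901 = 0.1291 V.

V_out ≈ 0.129 V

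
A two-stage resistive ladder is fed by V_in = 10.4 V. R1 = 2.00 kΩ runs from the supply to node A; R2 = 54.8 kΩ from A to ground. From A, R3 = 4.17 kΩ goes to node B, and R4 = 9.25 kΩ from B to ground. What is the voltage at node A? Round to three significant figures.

V_A ≈ 8.77 V

Looking into the second stage from A: R3 + R4 = 13.42 kΩ appears in parallel with R2.
R2 ‖ (R3+R4) = 10.78 kΩ.
First divider: V_A = V_in · 10.78/(2.00 + 10.78) = 8.772 V.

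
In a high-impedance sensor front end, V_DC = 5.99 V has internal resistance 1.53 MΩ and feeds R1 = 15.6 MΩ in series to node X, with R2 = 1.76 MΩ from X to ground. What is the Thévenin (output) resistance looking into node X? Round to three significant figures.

R1' = 1.53 + 15.6 = 17.13 MΩ (source resistance + R1).
With V_DC suppressed (replaced by a short), R_th = R1' ‖ R2 = (17.13 × 1.76)/(17.13 + 1.76) = 1.596 MΩ.

R_th ≈ 1.60 MΩ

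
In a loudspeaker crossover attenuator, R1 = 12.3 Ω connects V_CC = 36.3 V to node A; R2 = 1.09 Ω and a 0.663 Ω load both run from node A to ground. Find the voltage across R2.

V_out ≈ 1.18 V

R2 ‖ R_L = (1.09 × 0.663)/(1.09 + 0.663) = 0.4122 Ω.
Then V_out = V_CC · R2'/(R1 + R2') = 36.3 × 0.4122/12.71 = 1.177 V.
(Unloaded it would be 2.95 V; the load pulls it down.)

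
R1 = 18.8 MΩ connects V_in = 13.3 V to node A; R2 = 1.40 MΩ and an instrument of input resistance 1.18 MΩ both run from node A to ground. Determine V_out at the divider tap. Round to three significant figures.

V_out ≈ 0.438 V

The load sits in parallel with R2, giving an effective lower resistance R2' = R2·R_L/(R2+R_L) = 0.6403 MΩ.
Now apply the divider: V_out = 13.3 × 0.03294 = 0.4381 V.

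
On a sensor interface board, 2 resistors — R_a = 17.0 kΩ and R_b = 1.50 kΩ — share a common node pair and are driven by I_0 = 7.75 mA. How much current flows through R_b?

I ≈ 7.12 mA

With just two branches, the current splits inversely with resistance.
I(R_b) = 7.75 × 17.0/(17.0 + 1.50) = 7.75 × 0.9189 = 7.122 mA.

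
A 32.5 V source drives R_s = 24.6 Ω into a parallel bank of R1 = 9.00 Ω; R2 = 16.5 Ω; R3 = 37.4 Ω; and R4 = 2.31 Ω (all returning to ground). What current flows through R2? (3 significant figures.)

I ≈ 0.119 A

Combine the parallel branches: R_p = (1/9.00 + 1/16.5 + 1/37.4 + 1/2.31)⁻¹ = 1.584 Ω.
Node voltage V_A = V_s · R_p/(R_s + R_p) = 32.5 × 0.06049 = 1.966 V.
I(R2) = V_A / R2 = 1.966/16.5 = 0.1191 A.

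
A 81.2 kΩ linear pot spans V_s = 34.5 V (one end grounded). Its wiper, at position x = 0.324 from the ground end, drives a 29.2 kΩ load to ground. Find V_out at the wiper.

Lower segment x·R_p = 26.31 kΩ; upper segment (1−x)·R_p = 54.89 kΩ.
R_L loads the lower segment: effective lower R = 13.84 kΩ.
Loaded-divider output: V_out = 34.5 × 0.2014 = 6.947 V.

V_out ≈ 6.95 V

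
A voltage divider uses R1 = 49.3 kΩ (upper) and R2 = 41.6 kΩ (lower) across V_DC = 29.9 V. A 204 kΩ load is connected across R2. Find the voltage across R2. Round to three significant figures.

The load sits in parallel with R2, giving an effective lower resistance R2' = R2·R_L/(R2+R_L) = 34.55 kΩ.
Now apply the divider: V_out = 29.9 × 0.4121 = 12.32 V.

V_out ≈ 12.3 V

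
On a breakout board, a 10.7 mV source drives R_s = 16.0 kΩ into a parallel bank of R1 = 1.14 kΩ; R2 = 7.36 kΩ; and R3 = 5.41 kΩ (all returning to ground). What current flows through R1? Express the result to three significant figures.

I ≈ 0.465 µA

Parallel bank: R_p = 1/(1/1.14 + 1/7.36 + 1/5.41) = 0.8348 kΩ.
V_A = 10.7 × 0.8348/16.83 = 0.5306 mV.
Branch current I = V_A/R1 = 0.5306/1.14 = 0.4654 µA.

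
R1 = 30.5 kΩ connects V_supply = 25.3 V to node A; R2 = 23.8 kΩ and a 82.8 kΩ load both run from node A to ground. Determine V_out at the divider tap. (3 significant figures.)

First combine the lower leg with the load: R2 ‖ R_L = 18.49 kΩ.
Voltage divider with the loaded lower leg: V_out = 25.3 × 18.49/(30.5 + 18.49) = 25.3 × 0.3774 = 9.548 V.

V_out ≈ 9.55 V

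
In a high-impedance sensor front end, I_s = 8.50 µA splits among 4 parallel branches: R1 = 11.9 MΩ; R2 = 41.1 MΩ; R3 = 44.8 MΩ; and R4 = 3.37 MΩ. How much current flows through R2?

I ≈ 0.484 µA

Conductances: ΣG = 1/11.9 + 1/41.1 + 1/44.8 + 1/3.37 = 0.4274 (1/MΩ).
R2 takes the fraction G_k/ΣG = 0.02433/0.4274 = 0.05692, so I = 8.50 × 0.05692 = 0.4839 µA.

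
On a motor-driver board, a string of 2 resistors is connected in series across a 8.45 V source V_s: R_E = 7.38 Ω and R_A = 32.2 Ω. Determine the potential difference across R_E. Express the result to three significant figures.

Series total: ΣR = 7.38 + 32.2 = 39.58 Ω.
By the voltage-divider rule, V = 8.45 × 7.380/39.58 = 1.576 V.

V ≈ 1.58 V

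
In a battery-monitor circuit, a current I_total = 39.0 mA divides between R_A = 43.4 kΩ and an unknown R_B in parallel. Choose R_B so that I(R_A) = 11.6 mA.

The fraction through R_A equals R_B/(R_A+R_B).
11.6/39.0 = R_B/(R_A + R_B) → R_B = R_A · (0.2974)/(1 − 0.2974) = 43.4 × 0.4234 = 18.37 kΩ.

R_B ≈ 18.4 kΩ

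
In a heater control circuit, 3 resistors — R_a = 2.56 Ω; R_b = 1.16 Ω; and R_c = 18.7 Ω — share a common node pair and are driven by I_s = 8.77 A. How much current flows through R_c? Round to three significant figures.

I ≈ 0.359 A

Conductances: ΣG = 1/2.56 + 1/1.16 + 1/18.7 = 1.306 (1/Ω).
By the current-divider rule, I = I_s · G_k/ΣG = 8.77 × 0.04094 = 0.3591 A.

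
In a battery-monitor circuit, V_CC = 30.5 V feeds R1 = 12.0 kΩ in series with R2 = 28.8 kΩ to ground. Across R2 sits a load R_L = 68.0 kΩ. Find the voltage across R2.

V_out ≈ 19.1 V

R2 ‖ R_L = (28.8 × 68.0)/(28.8 + 68.0) = 20.23 kΩ.
Then V_out = V_CC · R2'/(R1 + R2') = 30.5 × 20.23/32.23 = 19.14 V.
(Unloaded it would be 21.5 V; the load pulls it down.)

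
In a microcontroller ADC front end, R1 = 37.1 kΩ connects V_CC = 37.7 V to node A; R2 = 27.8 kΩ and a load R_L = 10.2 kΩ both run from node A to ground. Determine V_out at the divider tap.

First combine the lower leg with the load: R2 ‖ R_L = 7.462 kΩ.
Now apply the divider: V_out = 37.7 × 0.1675 = 6.313 V.

V_out ≈ 6.31 V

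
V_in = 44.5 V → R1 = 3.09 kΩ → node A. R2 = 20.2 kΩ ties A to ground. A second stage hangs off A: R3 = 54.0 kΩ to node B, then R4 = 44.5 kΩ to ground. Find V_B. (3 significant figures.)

Node A sees R2 in parallel with the series input of stage 2, R3 + R4 = 98.50 kΩ.
R2 ‖ (R3+R4) = 16.76 kΩ.
V_A = 44.5 × 16.76/(3.09 + 16.76) = 37.57 V.
Stage 2 is unloaded, so V_B = V_A · R4/(R3+R4) = 37.57 × 44.5/98.50 = 16.97 V.

V_B ≈ 17.0 V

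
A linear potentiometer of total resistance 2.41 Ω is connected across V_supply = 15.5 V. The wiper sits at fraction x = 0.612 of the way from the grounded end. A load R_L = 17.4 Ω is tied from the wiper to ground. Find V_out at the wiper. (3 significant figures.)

V_out ≈ 9.18 V

Split the track: R_lower = x·R_p = 1.475 Ω, R_upper = (1−x)·R_p = 0.9351 Ω.
(x·R_p) ‖ R_L = 1.360 Ω.
Loaded-divider output: V_out = 15.5 × 0.5925 = 9.184 V.
(Unloaded: V_out = x·V_supply = 9.49 V.)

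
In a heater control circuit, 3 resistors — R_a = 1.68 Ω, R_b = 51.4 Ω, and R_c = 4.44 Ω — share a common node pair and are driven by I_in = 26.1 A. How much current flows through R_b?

I ≈ 0.605 A

ΣG = 1/1.68 + 1/51.4 + 1/4.44 = 0.8399.
By the current-divider rule, I = I_in · G_k/ΣG = 26.1 × 0.02316 = 0.6046 A.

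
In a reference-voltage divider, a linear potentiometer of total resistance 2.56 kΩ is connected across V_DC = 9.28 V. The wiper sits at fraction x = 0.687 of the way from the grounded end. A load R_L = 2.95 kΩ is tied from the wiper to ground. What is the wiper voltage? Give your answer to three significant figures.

The pot divides into 0.8013 kΩ above the wiper and 1.759 kΩ below.
(x·R_p) ‖ R_L = 1.102 kΩ.
Loaded-divider output: V_out = 9.28 × 0.5790 = 5.373 V.

V_out ≈ 5.37 V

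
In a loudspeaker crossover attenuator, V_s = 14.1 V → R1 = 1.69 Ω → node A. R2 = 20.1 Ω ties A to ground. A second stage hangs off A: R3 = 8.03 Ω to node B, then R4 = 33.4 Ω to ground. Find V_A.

V_A ≈ 12.5 V

Looking into the second stage from A: R3 + R4 = 41.43 Ω appears in parallel with R2.
Effective lower resistance at A: R2 ‖ 41.43 = 13.53 Ω.
V_A = 14.1 × 13.53/(1.69 + 13.53) = 12.53 V.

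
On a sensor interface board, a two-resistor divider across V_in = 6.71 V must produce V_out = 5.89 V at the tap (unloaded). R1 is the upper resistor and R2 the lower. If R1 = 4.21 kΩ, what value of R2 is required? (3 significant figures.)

R2 ≈ 30.2 kΩ

Required fraction k = V_out/V_in = 0.8778.
Rearranging, R2 = R1·k/(1−k) = 4.21 × 7.183 = 30.24 kΩ.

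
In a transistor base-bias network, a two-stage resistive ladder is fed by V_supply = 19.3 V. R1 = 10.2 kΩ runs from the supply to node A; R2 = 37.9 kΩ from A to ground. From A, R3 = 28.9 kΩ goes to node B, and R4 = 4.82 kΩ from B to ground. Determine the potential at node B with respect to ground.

V_B ≈ 1.76 V

Looking into the second stage from A: R3 + R4 = 33.72 kΩ appears in parallel with R2.
R2 ‖ (R3+R4) = 17.84 kΩ.
V_A = 19.3 × 17.84/(10.2 + 17.84) = 12.28 V.
Stage 2 is unloaded, so V_B = V_A · R4/(R3+R4) = 12.28 × 4.82/33.72 = 1.755 V.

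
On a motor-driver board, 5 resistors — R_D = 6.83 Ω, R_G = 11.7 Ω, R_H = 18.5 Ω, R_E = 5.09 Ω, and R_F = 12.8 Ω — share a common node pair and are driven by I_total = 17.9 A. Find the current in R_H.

I ≈ 1.73 A

Conductances: ΣG = 1/6.83 + 1/11.7 + 1/18.5 + 1/5.09 + 1/12.8 = 0.5605 (1/Ω).
By the current-divider rule, I = I_total · G_k/ΣG = 17.9 × 0.09643 = 1.726 A.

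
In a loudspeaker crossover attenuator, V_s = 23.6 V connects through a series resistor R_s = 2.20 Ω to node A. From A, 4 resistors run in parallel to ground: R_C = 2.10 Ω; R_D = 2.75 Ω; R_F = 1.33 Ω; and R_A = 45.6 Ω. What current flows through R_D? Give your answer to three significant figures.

I ≈ 1.89 A

Equivalent of the parallel group: R_p = 0.6197 Ω.
V_A = 23.6 × 0.6197/2.820 = 5.187 V.
I(R_D) = V_A / R_D = 5.187/2.75 = 1.886 A.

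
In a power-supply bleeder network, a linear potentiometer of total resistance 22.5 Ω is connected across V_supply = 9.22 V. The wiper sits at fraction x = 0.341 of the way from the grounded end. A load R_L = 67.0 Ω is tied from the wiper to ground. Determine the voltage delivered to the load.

V_out ≈ 2.92 V

The pot divides into 14.83 Ω above the wiper and 7.673 Ω below.
Lower segment in parallel with the load: 7.673 ‖ 67.0 = 6.884 Ω.
Then V_out = V_supply · 6.884/(14.83 + 6.884) = 2.923 V.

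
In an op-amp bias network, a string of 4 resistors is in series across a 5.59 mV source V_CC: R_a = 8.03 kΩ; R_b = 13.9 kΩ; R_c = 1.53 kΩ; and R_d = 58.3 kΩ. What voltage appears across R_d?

V ≈ 3.99 mV

Total series resistance ΣR = 8.03 + 13.9 + 1.53 + 58.3 = 81.76 kΩ.
By the voltage-divider rule, V = 5.59 × 58.30/81.76 = 3.986 mV.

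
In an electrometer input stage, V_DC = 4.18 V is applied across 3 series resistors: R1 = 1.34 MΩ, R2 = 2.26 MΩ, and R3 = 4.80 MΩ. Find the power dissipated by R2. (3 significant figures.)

The common current is I = 4.18/8.400 = 0.4976 µA.
V(R2) = I·R = 1.125 V; P = V·I = 1.125 × 0.4976 = 0.5596 µW.

P ≈ 0.560 µW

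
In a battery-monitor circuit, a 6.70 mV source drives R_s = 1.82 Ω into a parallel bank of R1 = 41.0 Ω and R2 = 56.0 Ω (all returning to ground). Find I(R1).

Parallel bank: R_p = 1/(1/41.0 + 1/56.0) = 23.67 Ω.
V_A by voltage divider: V_A = 6.70 × 23.67/(1.82 + 23.67) = 6.222 mV.
Branch current I = V_A/R1 = 6.222/41.0 = 0.1517 mA.

I ≈ 0.152 mA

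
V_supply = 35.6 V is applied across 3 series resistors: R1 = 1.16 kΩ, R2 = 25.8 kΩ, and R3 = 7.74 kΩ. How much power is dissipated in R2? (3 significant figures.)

P ≈ 27.2 mW

ΣR = 34.70 kΩ → I = 35.6/34.70 = 1.026 mA.
P(R2) = I²·R2 = (1.026)² × 25.8 = 27.16 mW.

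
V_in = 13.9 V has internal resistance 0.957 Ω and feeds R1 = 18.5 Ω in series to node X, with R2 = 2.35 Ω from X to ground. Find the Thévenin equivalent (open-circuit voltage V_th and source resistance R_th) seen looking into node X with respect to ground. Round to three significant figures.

R1' = 0.957 + 18.5 = 19.46 Ω (source resistance + R1).
With X open, the divider is unloaded: V_th = 13.9 × 2.35/21.81 = 1.498 V.
Looking into X with the source shorted: R_th = R1'·R2/(R1'+R2) = 19.46 × 2.35/21.81 = 2.097 Ω.

V_th ≈ 1.50 V, R_th ≈ 2.10 Ω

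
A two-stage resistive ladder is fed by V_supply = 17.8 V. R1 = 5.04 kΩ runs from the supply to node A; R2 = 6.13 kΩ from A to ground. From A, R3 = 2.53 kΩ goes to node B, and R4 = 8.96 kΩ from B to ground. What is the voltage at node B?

Node A sees R2 in parallel with the series input of stage 2, R3 + R4 = 11.49 kΩ.
R2 ‖ (R3+R4) = 3.997 kΩ.
First divider: V_A = V_supply · 3.997/(5.04 + 3.997) = 7.873 V.
Then the unloaded second divider: V_B = V_A × R4/(R3+R4) = 7.873 × 0.7798 = 6.140 V.

V_B ≈ 6.14 V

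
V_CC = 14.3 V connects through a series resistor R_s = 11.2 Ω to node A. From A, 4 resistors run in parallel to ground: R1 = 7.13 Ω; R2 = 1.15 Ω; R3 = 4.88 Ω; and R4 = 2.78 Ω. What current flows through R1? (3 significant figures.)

Equivalent of the parallel group: R_p = 0.6351 Ω.
Node voltage V_A = V_CC · R_p/(R_s + R_p) = 14.3 × 0.05367 = 0.7674 V.
I(R1) = V_A / R1 = 0.7674/7.13 = 0.1076 A.

I ≈ 0.108 A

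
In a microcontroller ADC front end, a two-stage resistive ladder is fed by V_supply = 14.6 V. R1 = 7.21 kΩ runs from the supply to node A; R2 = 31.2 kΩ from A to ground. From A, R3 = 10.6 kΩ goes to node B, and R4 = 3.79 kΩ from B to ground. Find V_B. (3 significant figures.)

Looking into the second stage from A: R3 + R4 = 14.39 kΩ appears in parallel with R2.
Effective lower resistance at A: R2 ‖ 14.39 = 9.848 kΩ.
First divider: V_A = V_supply · 9.848/(7.21 + 9.848) = 8.429 V.
Stage 2 is unloaded, so V_B = V_A · R4/(R3+R4) = 8.429 × 3.79/14.39 = 2.220 V.

V_B ≈ 2.22 V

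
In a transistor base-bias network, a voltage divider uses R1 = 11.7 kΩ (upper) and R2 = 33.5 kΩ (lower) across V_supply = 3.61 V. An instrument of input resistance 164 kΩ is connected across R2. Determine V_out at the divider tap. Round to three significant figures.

V_out ≈ 2.54 V

The load sits in parallel with R2, giving an effective lower resistance R2' = R2·R_L/(R2+R_L) = 27.82 kΩ.
Then V_out = V_supply · R2'/(R1 + R2') = 3.61 × 27.82/39.52 = 2.541 V.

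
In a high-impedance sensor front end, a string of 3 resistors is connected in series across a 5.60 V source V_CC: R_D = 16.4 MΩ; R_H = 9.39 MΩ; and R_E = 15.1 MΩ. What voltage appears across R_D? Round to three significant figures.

V ≈ 2.25 V

ΣR = 16.4 + 9.39 + 15.1 = 40.89 MΩ.
By the voltage-divider rule, V = 5.60 × 16.40/40.89 = 2.246 V.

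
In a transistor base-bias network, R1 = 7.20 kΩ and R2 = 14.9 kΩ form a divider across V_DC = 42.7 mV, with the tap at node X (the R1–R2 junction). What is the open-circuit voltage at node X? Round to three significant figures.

With X open, the divider is unloaded: V_th = 42.7 × 14.9/22.10 = 28.79 mV.

V_th ≈ 28.8 mV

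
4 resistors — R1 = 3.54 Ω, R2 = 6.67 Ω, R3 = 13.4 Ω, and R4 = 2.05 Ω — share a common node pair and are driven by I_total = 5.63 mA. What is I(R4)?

I ≈ 2.76 mA

Total conductance ΣG = 1/3.54 + 1/6.67 + 1/13.4 + 1/2.05 = 0.9948 (units of 1/Ω).
Current divider: I(R4) = I_total · G_k/ΣG = 5.63 × (0.4878/0.9948) = 5.63 × 0.4903 = 2.761 mA.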